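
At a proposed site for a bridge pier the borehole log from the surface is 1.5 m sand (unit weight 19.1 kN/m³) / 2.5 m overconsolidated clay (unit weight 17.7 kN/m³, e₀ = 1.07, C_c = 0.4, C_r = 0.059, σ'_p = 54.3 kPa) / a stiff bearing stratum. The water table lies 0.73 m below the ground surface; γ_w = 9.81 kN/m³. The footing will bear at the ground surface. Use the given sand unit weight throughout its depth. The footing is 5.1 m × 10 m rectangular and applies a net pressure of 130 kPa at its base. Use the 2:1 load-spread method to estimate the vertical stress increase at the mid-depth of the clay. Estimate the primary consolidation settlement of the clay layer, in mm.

Mid-depth of clay below the ground surface: z = 1.5 + 2.5/2 = 2.75 m.
Total vertical stress at mid-clay: σ_v = 19.1×1.5 + 17.7×1.25 = 50.775 kPa.
Pore pressure: u = 9.81×(2.75 − 0.73) = 19.816 kPa.
Initial effective stress: σ'_0 = σ_v − u = 50.775 − 19.816 = 30.959 kPa.
Stress increase at mid-clay by the 2:1 spreading method:
Δσ = qBL/((B+z)(L+z)) = 130×5.1×10/((5.1+2.75)(10+2.75)) = 66.242 kPa
Final effective stress: σ'_f = 30.959 + 66.242 = 97.201 kPa.
σ'_f = 97.201 > σ'_p = 54.3 kPa, so the stress path crosses the preconsolidation pressure — recompression up to σ'_p, then virgin compression beyond:
S_c = H/(1+e₀)·[C_r·log₁₀(σ'_p/σ'_0) + C_c·log₁₀(σ'_f/σ'_p)]
    = 2.5/2.07 × [0.059×log₁₀(54.3/30.959) + 0.4×log₁₀(97.201/54.3)]
    = 1.2077 × [0.014397 + 0.10115] = 0.1395 m

S_c ≈ 140 mm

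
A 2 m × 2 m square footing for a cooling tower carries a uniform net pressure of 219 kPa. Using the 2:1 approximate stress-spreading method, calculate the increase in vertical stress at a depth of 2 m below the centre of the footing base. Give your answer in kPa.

Δσ_z ≈ 54.8 kPa

By the 2:1 method the load spreads at 1 horizontal : 2 vertical, so at depth z the loaded area has grown by z in each plan dimension:
Δσ = qBL/((B+z)(L+z)) = 219×2×2/((2+2)(2+2)) = 54.75 kPa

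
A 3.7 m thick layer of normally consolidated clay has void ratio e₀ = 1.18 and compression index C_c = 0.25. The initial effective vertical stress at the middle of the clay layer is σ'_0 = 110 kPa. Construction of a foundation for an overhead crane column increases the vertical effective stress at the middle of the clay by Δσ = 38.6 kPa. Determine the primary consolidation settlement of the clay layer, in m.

Final effective stress: σ'_f = σ'_0 + Δσ = 110 + 38.6 = 148.6 kPa.
Normally consolidated clay, so the full stress increment lies on the virgin compression line:
S_c = C_c·H/(1+e₀)·log₁₀(σ'_f/σ'_0) = 0.25×3.7/(1+1.18)×log₁₀(148.6/110)
    = 0.42431 × 0.13063 = 0.05543 m

S_c ≈ 0.0554 m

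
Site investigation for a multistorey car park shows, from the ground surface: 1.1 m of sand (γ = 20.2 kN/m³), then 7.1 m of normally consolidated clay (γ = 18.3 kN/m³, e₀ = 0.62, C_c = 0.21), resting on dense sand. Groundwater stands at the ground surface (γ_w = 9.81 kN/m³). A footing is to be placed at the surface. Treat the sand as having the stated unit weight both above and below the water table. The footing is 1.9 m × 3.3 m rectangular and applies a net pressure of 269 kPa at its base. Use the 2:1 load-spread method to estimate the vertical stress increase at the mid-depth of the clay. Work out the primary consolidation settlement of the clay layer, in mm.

S_c ≈ 230 mm

Mid-depth of clay below the ground surface: z = 1.1 + 7.1/2 = 4.65 m.
Total vertical stress at mid-clay: σ_v = 20.2×1.1 + 18.3×3.55 = 87.185 kPa.
Pore pressure: u = 9.81×(4.65 − 0) = 45.617 kPa.
Initial effective stress: σ'_0 = σ_v − u = 87.185 − 45.617 = 41.568 kPa.
Stress increase at mid-clay by the 2:1 spreading method:
Δσ = qBL/((B+z)(L+z)) = 269×1.9×3.3/((1.9+4.65)(3.3+4.65)) = 32.39 kPa
Final effective stress: σ'_f = σ'_0 + Δσ = 41.568 + 32.39 = 73.958 kPa.
Normally consolidated clay, so the full stress increment lies on the virgin compression line:
S_c = C_c·H/(1+e₀)·log₁₀(σ'_f/σ'_0) = 0.21×7.1/(1+0.62)×log₁₀(73.958/41.568)
    = 0.92037 × 0.25023 = 0.2303 m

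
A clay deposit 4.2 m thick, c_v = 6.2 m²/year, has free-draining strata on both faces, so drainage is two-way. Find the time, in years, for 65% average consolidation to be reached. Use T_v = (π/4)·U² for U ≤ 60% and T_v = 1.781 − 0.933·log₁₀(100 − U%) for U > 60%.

Drainage path length: H_d = H/2 = 2.1 m (double drainage).
U > 60%: T_v = 1.781 − 0.933·log₁₀(100 − 65) = 0.34038.
t = T_v·H_d²/c_v = 0.34038×2.1²/6.2 = 0.2421 years.

t ≈ 0.242 years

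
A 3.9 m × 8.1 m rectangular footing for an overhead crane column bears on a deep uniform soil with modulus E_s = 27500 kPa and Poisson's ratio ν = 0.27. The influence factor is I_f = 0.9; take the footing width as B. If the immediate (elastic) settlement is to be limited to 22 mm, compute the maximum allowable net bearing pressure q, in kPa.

q ≈ 186 kPa

S_e = q·B·(1−ν²)/E_s · I_f  ⇒  q = S_e·E_s / (B·(1−ν²)·I_f).
q = 0.022 × 27500 / (3.9 × 0.9271 × 0.9) = 185.9 kPa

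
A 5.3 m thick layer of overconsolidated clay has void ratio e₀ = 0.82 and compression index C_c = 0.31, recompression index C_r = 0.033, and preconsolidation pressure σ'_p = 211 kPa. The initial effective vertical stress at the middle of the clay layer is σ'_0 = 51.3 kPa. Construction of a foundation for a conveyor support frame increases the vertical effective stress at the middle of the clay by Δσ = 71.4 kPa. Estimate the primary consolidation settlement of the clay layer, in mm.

S_c ≈ 36.4 mm

Final effective stress: σ'_f = 51.3 + 71.4 = 122.7 kPa.
σ'_f = 122.7 ≤ σ'_p = 211 kPa, so the clay remains overconsolidated and only the recompression index applies:
S_c = C_r·H/(1+e₀)·log₁₀(σ'_f/σ'_0) = 0.033×5.3/1.82×log₁₀(122.7/51.3)
    = 0.096099 × 0.37873 = 0.0364 m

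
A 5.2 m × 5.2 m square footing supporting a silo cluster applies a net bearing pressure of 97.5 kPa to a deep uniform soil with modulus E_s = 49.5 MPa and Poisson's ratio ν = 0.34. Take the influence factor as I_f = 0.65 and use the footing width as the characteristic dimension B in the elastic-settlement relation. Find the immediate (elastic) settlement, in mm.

S_e ≈ 5.89 mm

Immediate (elastic) settlement: S_e = q·B·(1−ν²)/E_s · I_f.
E_s = 49.5 MPa = 49500 kPa.
S_e = 97.5 × 5.2 × (1 − 0.34²) / 49500 × 0.65
    = 97.5 × 5.2 × 0.8844 / 49500 × 0.65
    = 0.005888 m = 5.888 mm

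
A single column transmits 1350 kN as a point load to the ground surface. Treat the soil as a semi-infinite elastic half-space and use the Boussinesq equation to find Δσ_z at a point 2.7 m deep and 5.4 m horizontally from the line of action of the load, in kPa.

Δσ_z ≈ 1.58 kPa

Boussinesq vertical stress below a point load on an elastic half-space:
Δσ_z = 3P/(2πz²) · [1 + (r/z)²]^(−5/2)
r/z = 5.4/2.7 = 2; [1+(r/z)²]^(−5/2) = 0.017889.
Δσ_z = 3×1350/(2π×2.7²) × 0.017889 = 88.419 × 0.017889 = 1.582 kPa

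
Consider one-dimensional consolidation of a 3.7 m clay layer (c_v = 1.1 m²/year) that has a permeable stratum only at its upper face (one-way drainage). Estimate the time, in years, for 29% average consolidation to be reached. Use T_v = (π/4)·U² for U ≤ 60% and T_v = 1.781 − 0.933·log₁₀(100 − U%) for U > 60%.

Drainage path length: H_d = H = 3.7 m (single drainage).
U ≤ 60%: T_v = (π/4)·U² = (π/4)×0.29² = 0.066052.
t = T_v·H_d²/c_v = 0.066052×3.7²/1.1 = 0.822 years.

t ≈ 0.822 years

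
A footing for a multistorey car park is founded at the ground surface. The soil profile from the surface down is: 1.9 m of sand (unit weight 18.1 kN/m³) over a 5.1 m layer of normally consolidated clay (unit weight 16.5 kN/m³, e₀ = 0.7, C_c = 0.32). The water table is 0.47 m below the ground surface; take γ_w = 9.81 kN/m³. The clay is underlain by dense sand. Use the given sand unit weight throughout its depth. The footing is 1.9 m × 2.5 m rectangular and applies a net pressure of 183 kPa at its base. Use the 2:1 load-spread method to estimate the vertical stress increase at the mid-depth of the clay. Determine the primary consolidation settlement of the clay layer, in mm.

Mid-depth of clay below the ground surface: z = 1.9 + 5.1/2 = 4.45 m.
Total vertical stress at mid-clay: σ_v = 18.1×1.9 + 16.5×2.55 = 76.465 kPa.
Pore pressure: u = 9.81×(4.45 − 0.47) = 39.044 kPa.
Initial effective stress: σ'_0 = σ_v − u = 76.465 − 39.044 = 37.421 kPa.
Stress increase at mid-clay by the 2:1 spreading method:
Δσ = qBL/((B+z)(L+z)) = 183×1.9×2.5/((1.9+4.45)(2.5+4.45)) = 19.696 kPa
Final effective stress: σ'_f = σ'_0 + Δσ = 37.421 + 19.696 = 57.117 kPa.
Normally consolidated clay, so the full stress increment lies on the virgin compression line:
S_c = C_c·H/(1+e₀)·log₁₀(σ'_f/σ'_0) = 0.32×5.1/(1+0.7)×log₁₀(57.117/37.421)
    = 0.96 × 0.18365 = 0.1763 m

S_c ≈ 176 mm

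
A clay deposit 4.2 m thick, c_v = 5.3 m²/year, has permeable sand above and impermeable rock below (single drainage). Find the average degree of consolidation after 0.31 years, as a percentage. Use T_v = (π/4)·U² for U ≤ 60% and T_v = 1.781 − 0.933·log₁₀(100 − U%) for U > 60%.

Drainage path length: H_d = H = 4.2 m (single drainage).
T_v = c_v·t/H_d² = 5.3×0.31/4.2² = 0.093141.
T_v = 0.093141 corresponds to the U ≤ 60% branch:
U = √(4T_v/π) = 0.3444

U ≈ 34.4 %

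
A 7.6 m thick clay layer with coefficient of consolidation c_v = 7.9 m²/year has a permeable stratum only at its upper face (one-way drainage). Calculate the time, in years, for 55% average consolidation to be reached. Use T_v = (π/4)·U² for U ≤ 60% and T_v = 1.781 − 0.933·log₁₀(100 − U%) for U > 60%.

t ≈ 1.74 years

Drainage path length: H_d = H = 7.6 m (single drainage).
U ≤ 60%: T_v = (π/4)·U² = (π/4)×0.55² = 0.23758.
t = T_v·H_d²/c_v = 0.23758×7.6²/7.9 = 1.737 years.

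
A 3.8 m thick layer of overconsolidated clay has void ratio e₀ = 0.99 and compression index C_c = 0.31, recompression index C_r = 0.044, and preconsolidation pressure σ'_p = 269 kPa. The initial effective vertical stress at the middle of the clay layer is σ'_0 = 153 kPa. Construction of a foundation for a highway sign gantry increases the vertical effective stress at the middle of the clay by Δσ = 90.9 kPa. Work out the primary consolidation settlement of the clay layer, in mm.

S_c ≈ 17 mm

Final effective stress: σ'_f = 153 + 90.9 = 243.9 kPa.
σ'_f = 243.9 ≤ σ'_p = 269 kPa, so the clay remains overconsolidated and only the recompression index applies:
S_c = C_r·H/(1+e₀)·log₁₀(σ'_f/σ'_0) = 0.044×3.8/1.99×log₁₀(243.9/153)
    = 0.084018 × 0.20252 = 0.01702 m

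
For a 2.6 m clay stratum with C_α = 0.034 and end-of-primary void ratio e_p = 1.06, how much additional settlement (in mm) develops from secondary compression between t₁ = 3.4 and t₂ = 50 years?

S_s ≈ 50.1 mm

Secondary compression: S_s = C_α·H/(1+e_p)·log₁₀(t₂/t₁)
S_s = 0.034×2.6/(1+1.06)×log₁₀(50/3.4)
    = 0.04291 × 1.167 = 0.0501 m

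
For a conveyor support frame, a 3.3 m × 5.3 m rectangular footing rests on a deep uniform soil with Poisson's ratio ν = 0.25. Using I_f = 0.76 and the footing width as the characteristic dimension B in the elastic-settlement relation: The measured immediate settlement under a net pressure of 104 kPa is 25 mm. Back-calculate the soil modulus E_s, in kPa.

E_s ≈ 9780 kPa

S_e = q·B·(1−ν²)/E_s · I_f  ⇒  E_s = q·B·(1−ν²)·I_f / S_e.
E_s = 104 × 3.3 × 0.9375 × 0.76 / 0.025 = 9781 kPa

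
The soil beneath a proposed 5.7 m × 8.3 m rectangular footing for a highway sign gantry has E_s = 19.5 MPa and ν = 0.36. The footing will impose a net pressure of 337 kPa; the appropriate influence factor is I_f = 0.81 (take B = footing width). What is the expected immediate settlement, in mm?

Immediate (elastic) settlement: S_e = q·B·(1−ν²)/E_s · I_f.
E_s = 19.5 MPa = 19500 kPa.
S_e = 337 × 5.7 × (1 − 0.36²) / 19500 × 0.81
    = 337 × 5.7 × 0.8704 / 19500 × 0.81
    = 0.06945 m = 69.45 mm

S_e ≈ 69.5 mm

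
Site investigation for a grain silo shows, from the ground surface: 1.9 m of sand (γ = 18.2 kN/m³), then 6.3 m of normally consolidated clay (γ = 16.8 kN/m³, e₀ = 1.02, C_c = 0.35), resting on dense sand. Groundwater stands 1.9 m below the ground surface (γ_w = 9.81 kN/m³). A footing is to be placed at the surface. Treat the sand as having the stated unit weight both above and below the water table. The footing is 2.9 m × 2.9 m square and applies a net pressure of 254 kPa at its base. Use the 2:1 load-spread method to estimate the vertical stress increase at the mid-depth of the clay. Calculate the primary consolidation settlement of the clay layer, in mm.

S_c ≈ 222 mm

Mid-depth of clay below the ground surface: z = 1.9 + 6.3/2 = 5.05 m.
Total vertical stress at mid-clay: σ_v = 18.2×1.9 + 16.8×3.15 = 87.5 kPa.
Pore pressure: u = 9.81×(5.05 − 1.9) = 30.902 kPa.
Initial effective stress: σ'_0 = σ_v − u = 87.5 − 30.902 = 56.598 kPa.
Stress increase at mid-clay by the 2:1 spreading method:
Δσ = qBL/((B+z)(L+z)) = 254×2.9×2.9/((2.9+5.05)(2.9+5.05)) = 33.798 kPa
Final effective stress: σ'_f = σ'_0 + Δσ = 56.598 + 33.798 = 90.396 kPa.
Normally consolidated clay, so the full stress increment lies on the virgin compression line:
S_c = C_c·H/(1+e₀)·log₁₀(σ'_f/σ'_0) = 0.35×6.3/(1+1.02)×log₁₀(90.396/56.598)
    = 1.0916 × 0.20335 = 0.222 m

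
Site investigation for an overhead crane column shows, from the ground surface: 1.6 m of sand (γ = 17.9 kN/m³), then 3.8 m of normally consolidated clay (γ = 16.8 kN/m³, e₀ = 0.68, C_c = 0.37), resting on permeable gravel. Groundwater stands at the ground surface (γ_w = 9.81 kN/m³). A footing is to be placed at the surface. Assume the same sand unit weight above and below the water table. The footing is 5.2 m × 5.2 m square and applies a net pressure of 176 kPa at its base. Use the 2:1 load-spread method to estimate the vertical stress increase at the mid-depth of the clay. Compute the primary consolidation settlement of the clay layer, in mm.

Mid-depth of clay below the ground surface: z = 1.6 + 3.8/2 = 3.5 m.
Total vertical stress at mid-clay: σ_v = 17.9×1.6 + 16.8×1.9 = 60.56 kPa.
Pore pressure: u = 9.81×(3.5 − 0) = 34.335 kPa.
Initial effective stress: σ'_0 = σ_v − u = 60.56 − 34.335 = 26.225 kPa.
Stress increase at mid-clay by the 2:1 spreading method:
Δσ = qBL/((B+z)(L+z)) = 176×5.2×5.2/((5.2+3.5)(5.2+3.5)) = 62.875 kPa
Final effective stress: σ'_f = σ'_0 + Δσ = 26.225 + 62.875 = 89.1 kPa.
Normally consolidated clay, so the full stress increment lies on the virgin compression line:
S_c = C_c·H/(1+e₀)·log₁₀(σ'_f/σ'_0) = 0.37×3.8/(1+0.68)×log₁₀(89.1/26.225)
    = 0.8369 × 0.53116 = 0.4445 m

S_c ≈ 445 mm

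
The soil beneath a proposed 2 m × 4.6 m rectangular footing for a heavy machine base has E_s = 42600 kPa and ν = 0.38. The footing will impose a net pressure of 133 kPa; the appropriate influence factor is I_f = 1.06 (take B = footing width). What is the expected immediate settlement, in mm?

Immediate (elastic) settlement: S_e = q·B·(1−ν²)/E_s · I_f.
S_e = 133 × 2 × (1 − 0.38²) / 42600 × 1.06
    = 133 × 2 × 0.8556 / 42600 × 1.06
    = 0.005663 m = 5.663 mm

S_e ≈ 5.66 mm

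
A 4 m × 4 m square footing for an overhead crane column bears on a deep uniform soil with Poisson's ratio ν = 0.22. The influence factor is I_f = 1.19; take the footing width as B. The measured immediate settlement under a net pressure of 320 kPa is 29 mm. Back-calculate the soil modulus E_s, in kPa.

S_e = q·B·(1−ν²)/E_s · I_f  ⇒  E_s = q·B·(1−ν²)·I_f / S_e.
E_s = 320 × 4 × 0.9516 × 1.19 / 0.029 = 49980 kPa

E_s ≈ 50000 kPa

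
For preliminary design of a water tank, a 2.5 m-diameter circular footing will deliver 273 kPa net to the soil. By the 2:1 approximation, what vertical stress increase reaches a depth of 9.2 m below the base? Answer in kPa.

Δσ_z ≈ 12.5 kPa

By the 2:1 method the load spreads at 1 horizontal : 2 vertical, so at depth z the loaded area has grown by z in each plan dimension:
Δσ ≈ qD²/(D+z)² = 273×2.5²/(2.5+9.2)² = 12.464 kPa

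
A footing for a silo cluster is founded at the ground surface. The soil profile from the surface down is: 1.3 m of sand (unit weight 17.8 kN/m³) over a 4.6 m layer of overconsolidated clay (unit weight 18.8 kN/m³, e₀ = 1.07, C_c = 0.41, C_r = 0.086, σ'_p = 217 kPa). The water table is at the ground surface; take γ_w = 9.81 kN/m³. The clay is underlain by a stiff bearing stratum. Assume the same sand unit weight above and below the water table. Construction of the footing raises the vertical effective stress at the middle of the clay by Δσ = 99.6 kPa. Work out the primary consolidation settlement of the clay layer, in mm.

Mid-depth of clay below the ground surface: z = 1.3 + 4.6/2 = 3.6 m.
Total vertical stress at mid-clay: σ_v = 17.8×1.3 + 18.8×2.3 = 66.38 kPa.
Pore pressure: u = 9.81×(3.6 − 0) = 35.316 kPa.
Initial effective stress: σ'_0 = σ_v − u = 66.38 − 35.316 = 31.064 kPa.
Final effective stress: σ'_f = 31.064 + 99.6 = 130.66 kPa.
σ'_f = 130.66 ≤ σ'_p = 217 kPa, so the clay remains overconsolidated and only the recompression index applies:
S_c = C_r·H/(1+e₀)·log₁₀(σ'_f/σ'_0) = 0.086×4.6/2.07×log₁₀(130.66/31.064)
    = 0.19111 × 0.62389 = 0.1192 m

S_c ≈ 119 mm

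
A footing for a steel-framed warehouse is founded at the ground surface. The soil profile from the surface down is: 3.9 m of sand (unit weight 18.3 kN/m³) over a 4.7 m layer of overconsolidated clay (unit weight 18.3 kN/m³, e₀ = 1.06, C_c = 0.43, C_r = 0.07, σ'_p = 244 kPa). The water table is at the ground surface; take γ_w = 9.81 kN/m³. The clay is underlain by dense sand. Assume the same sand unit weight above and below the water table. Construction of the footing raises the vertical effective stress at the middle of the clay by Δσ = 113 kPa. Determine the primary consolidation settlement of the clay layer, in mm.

S_c ≈ 79.1 mm

Mid-depth of clay below the ground surface: z = 3.9 + 4.7/2 = 6.25 m.
Total vertical stress at mid-clay: σ_v = 18.3×3.9 + 18.3×2.35 = 114.38 kPa.
Pore pressure: u = 9.81×(6.25 − 0) = 61.312 kPa.
Initial effective stress: σ'_0 = σ_v − u = 114.38 − 61.312 = 53.068 kPa.
Final effective stress: σ'_f = 53.068 + 113 = 166.07 kPa.
σ'_f = 166.07 ≤ σ'_p = 244 kPa, so the clay remains overconsolidated and only the recompression index applies:
S_c = C_r·H/(1+e₀)·log₁₀(σ'_f/σ'_0) = 0.07×4.7/2.06×log₁₀(166.07/53.068)
    = 0.15971 × 0.49546 = 0.07913 m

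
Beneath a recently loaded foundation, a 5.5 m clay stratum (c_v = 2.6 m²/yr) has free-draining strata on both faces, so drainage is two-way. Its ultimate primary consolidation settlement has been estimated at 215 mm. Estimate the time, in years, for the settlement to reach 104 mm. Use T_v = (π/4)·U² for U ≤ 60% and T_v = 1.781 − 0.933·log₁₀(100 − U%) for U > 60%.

t ≈ 0.535 years

Drainage path length: H_d = H/2 = 2.75 m (double drainage).
U = S(t)/S_ult = 104/215 = 0.4837.
U ≤ 60%: T_v = (π/4)·U² = (π/4)×0.48372² = 0.18377.
t = T_v·H_d²/c_v = 0.18377×2.75²/2.6 = 0.5345 years.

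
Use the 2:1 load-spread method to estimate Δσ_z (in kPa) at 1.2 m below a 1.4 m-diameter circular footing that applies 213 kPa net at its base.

By the 2:1 method the load spreads at 1 horizontal : 2 vertical, so at depth z the loaded area has grown by z in each plan dimension:
Δσ ≈ qD²/(D+z)² = 213×1.4²/(1.4+1.2)² = 61.757 kPa

Δσ_z ≈ 61.8 kPa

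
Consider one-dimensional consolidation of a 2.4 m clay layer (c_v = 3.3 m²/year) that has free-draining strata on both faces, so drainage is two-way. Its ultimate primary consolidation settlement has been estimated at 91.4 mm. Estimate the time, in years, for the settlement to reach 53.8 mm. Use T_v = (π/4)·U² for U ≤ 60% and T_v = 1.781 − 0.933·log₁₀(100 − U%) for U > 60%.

t ≈ 0.119 years

Drainage path length: H_d = H/2 = 1.2 m (double drainage).
U = S(t)/S_ult = 53.8/91.4 = 0.5886.
U ≤ 60%: T_v = (π/4)·U² = (π/4)×0.58862² = 0.27212.
t = T_v·H_d²/c_v = 0.27212×1.2²/3.3 = 0.1187 years.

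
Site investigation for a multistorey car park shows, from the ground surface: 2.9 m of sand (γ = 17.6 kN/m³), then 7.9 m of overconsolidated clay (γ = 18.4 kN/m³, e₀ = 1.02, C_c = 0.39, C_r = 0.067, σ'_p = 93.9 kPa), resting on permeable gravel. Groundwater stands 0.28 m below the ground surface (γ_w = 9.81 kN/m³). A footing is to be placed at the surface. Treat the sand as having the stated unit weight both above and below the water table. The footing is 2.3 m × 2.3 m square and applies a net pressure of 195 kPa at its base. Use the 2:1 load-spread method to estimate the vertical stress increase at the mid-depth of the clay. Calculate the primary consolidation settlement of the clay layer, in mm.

Mid-depth of clay below the ground surface: z = 2.9 + 7.9/2 = 6.85 m.
Total vertical stress at mid-clay: σ_v = 17.6×2.9 + 18.4×3.95 = 123.72 kPa.
Pore pressure: u = 9.81×(6.85 − 0.28) = 64.452 kPa.
Initial effective stress: σ'_0 = σ_v − u = 123.72 − 64.452 = 59.268 kPa.
Stress increase at mid-clay by the 2:1 spreading method:
Δσ = qBL/((B+z)(L+z)) = 195×2.3×2.3/((2.3+6.85)(2.3+6.85)) = 12.321 kPa
Final effective stress: σ'_f = 59.268 + 12.321 = 71.589 kPa.
σ'_f = 71.589 ≤ σ'_p = 93.9 kPa, so the clay remains overconsolidated and only the recompression index applies:
S_c = C_r·H/(1+e₀)·log₁₀(σ'_f/σ'_0) = 0.067×7.9/2.02×log₁₀(71.589/59.268)
    = 0.26203 × 0.082026 = 0.02149 m

S_c ≈ 21.5 mm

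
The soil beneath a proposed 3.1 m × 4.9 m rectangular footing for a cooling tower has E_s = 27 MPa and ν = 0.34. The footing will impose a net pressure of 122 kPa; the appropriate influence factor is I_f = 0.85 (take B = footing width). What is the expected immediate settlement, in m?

S_e ≈ 0.0105 m

Immediate (elastic) settlement: S_e = q·B·(1−ν²)/E_s · I_f.
E_s = 27 MPa = 27000 kPa.
S_e = 122 × 3.1 × (1 − 0.34²) / 27000 × 0.85
    = 122 × 3.1 × 0.8844 / 27000 × 0.85
    = 0.01053 m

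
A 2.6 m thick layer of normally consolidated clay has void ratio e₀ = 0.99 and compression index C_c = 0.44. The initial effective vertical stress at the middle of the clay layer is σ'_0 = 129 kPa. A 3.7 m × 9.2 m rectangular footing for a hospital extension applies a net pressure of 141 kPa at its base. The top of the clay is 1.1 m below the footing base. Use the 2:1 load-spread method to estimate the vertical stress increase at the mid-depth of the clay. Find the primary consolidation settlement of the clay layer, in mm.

Mid-depth of clay below the footing base: z = 1.1 + 2.6/2 = 2.4 m.
Stress increase at mid-clay by the 2:1 spreading method:
Δσ = qBL/((B+z)(L+z)) = 141×3.7×9.2/((3.7+2.4)(9.2+2.4)) = 67.83 kPa
Final effective stress: σ'_f = σ'_0 + Δσ = 129 + 67.83 = 196.83 kPa.
Normally consolidated clay, so the full stress increment lies on the virgin compression line:
S_c = C_c·H/(1+e₀)·log₁₀(σ'_f/σ'_0) = 0.44×2.6/(1+0.99)×log₁₀(196.83/129)
    = 0.57487 × 0.1835 = 0.1055 m

S_c ≈ 105 mm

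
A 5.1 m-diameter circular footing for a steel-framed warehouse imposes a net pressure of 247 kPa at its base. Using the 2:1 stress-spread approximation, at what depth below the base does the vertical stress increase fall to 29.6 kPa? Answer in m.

2:1 spreading — at depth z the loaded area has grown by z in each plan dimension:
qD²/(D+z)² = Δσ_z ⇒ z = D(√(q/Δσ_z) − 1) = 5.1×(√(247/29.6) − 1) = 9.632 m

z ≈ 9.63 m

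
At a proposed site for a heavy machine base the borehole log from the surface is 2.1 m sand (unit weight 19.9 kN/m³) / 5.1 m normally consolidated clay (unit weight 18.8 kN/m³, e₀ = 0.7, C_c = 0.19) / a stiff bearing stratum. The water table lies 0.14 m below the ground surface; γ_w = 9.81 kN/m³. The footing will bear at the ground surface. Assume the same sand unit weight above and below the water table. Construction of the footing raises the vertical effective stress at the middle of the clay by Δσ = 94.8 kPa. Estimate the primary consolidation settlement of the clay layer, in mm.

S_c ≈ 279 mm

Mid-depth of clay below the ground surface: z = 2.1 + 5.1/2 = 4.65 m.
Total vertical stress at mid-clay: σ_v = 19.9×2.1 + 18.8×2.55 = 89.73 kPa.
Pore pressure: u = 9.81×(4.65 − 0.14) = 44.243 kPa.
Initial effective stress: σ'_0 = σ_v − u = 89.73 − 44.243 = 45.487 kPa.
Final effective stress: σ'_f = σ'_0 + Δσ = 45.487 + 94.8 = 140.29 kPa.
Normally consolidated clay, so the full stress increment lies on the virgin compression line:
S_c = C_c·H/(1+e₀)·log₁₀(σ'_f/σ'_0) = 0.19×5.1/(1+0.7)×log₁₀(140.29/45.487)
    = 0.57 × 0.48914 = 0.2788 m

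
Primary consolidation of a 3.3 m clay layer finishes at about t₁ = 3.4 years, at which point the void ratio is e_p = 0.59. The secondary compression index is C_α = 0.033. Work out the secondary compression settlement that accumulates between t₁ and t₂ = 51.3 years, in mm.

S_s ≈ 80.7 mm

Secondary compression: S_s = C_α·H/(1+e_p)·log₁₀(t₂/t₁)
S_s = 0.033×3.3/(1+0.59)×log₁₀(51.3/3.4)
    = 0.06849 × 1.179 = 0.08073 m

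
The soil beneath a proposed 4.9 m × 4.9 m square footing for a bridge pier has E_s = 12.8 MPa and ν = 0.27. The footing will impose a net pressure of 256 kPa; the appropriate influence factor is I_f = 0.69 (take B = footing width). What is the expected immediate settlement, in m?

S_e ≈ 0.0627 m

Immediate (elastic) settlement: S_e = q·B·(1−ν²)/E_s · I_f.
E_s = 12.8 MPa = 12800 kPa.
S_e = 256 × 4.9 × (1 − 0.27²) / 12800 × 0.69
    = 256 × 4.9 × 0.9271 / 12800 × 0.69
    = 0.06269 m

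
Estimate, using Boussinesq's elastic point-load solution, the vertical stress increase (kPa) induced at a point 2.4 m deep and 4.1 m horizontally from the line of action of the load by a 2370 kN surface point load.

Boussinesq vertical stress below a point load on an elastic half-space:
Δσ_z = 3P/(2πz²) · [1 + (r/z)²]^(−5/2)
r/z = 4.1/2.4 = 1.7083; [1+(r/z)²]^(−5/2) = 0.032902.
Δσ_z = 3×2370/(2π×2.4²) × 0.032902 = 196.46 × 0.032902 = 6.464 kPa

Δσ_z ≈ 6.46 kPa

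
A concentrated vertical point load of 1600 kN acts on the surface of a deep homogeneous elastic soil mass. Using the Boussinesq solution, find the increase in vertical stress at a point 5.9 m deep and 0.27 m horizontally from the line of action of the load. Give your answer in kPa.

Boussinesq vertical stress below a point load on an elastic half-space:
Δσ_z = 3P/(2πz²) · [1 + (r/z)²]^(−5/2)
r/z = 0.27/5.9 = 0.045763; [1+(r/z)²]^(−5/2) = 0.99478.
Δσ_z = 3×1600/(2π×5.9²) × 0.99478 = 21.946 × 0.99478 = 21.83 kPa

Δσ_z ≈ 21.8 kPa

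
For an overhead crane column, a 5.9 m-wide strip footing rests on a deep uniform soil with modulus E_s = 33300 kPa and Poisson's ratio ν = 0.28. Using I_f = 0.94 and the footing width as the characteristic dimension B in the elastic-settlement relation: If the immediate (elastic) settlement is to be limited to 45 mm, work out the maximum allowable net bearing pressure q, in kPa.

S_e = q·B·(1−ν²)/E_s · I_f  ⇒  q = S_e·E_s / (B·(1−ν²)·I_f).
q = 0.045 × 33300 / (5.9 × 0.9216 × 0.94) = 293.2 kPa

q ≈ 293 kPa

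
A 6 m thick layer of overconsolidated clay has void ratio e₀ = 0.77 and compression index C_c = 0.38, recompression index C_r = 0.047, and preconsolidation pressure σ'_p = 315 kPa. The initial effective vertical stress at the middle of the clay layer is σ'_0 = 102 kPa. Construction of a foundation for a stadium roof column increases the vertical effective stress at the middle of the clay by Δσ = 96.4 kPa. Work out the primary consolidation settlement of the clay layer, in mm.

S_c ≈ 46 mm

Final effective stress: σ'_f = 102 + 96.4 = 198.4 kPa.
σ'_f = 198.4 ≤ σ'_p = 315 kPa, so the clay remains overconsolidated and only the recompression index applies:
S_c = C_r·H/(1+e₀)·log₁₀(σ'_f/σ'_0) = 0.047×6/1.77×log₁₀(198.4/102)
    = 0.15932 × 0.28894 = 0.04603 m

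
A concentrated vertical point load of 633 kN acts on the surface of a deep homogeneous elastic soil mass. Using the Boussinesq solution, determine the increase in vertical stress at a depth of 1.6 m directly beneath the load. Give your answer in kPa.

Boussinesq vertical stress below a point load on an elastic half-space:
Δσ_z = 3P/(2πz²) · [1 + (r/z)²]^(−5/2)
r/z = 0/1.6 = 0; [1+(r/z)²]^(−5/2) = 1.
Δσ_z = 3×633/(2π×1.6²) × 1 = 118.06 × 1 = 118.1 kPa

Δσ_z ≈ 118 kPa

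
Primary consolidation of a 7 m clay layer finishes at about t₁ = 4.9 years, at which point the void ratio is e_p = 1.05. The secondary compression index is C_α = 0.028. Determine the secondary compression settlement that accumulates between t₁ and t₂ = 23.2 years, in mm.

Secondary compression: S_s = C_α·H/(1+e_p)·log₁₀(t₂/t₁)
S_s = 0.028×7/(1+1.05)×log₁₀(23.2/4.9)
    = 0.09561 × 0.6753 = 0.06456 m

S_s ≈ 64.6 mm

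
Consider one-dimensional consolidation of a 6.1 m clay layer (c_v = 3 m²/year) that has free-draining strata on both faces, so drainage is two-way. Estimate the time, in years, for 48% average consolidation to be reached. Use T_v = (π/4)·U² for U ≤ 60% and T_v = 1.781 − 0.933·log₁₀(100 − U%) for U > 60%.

Drainage path length: H_d = H/2 = 3.05 m (double drainage).
U ≤ 60%: T_v = (π/4)·U² = (π/4)×0.48² = 0.18096.
t = T_v·H_d²/c_v = 0.18096×3.05²/3 = 0.5611 years.

t ≈ 0.561 years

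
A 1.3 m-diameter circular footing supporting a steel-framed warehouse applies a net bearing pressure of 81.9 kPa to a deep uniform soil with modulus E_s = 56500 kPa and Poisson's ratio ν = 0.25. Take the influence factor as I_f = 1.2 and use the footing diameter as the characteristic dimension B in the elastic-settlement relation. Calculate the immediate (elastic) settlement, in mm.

Immediate (elastic) settlement: S_e = q·B·(1−ν²)/E_s · I_f.
S_e = 81.9 × 1.3 × (1 − 0.25²) / 56500 × 1.2
    = 81.9 × 1.3 × 0.9375 / 56500 × 1.2
    = 0.00212 m = 2.12 mm

S_e ≈ 2.12 mm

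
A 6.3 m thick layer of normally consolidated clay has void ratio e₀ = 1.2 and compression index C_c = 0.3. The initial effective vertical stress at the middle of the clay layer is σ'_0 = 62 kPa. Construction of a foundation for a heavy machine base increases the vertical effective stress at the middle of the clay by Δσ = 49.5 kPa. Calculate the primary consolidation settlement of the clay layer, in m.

S_c ≈ 0.219 m

Final effective stress: σ'_f = σ'_0 + Δσ = 62 + 49.5 = 111.5 kPa.
Normally consolidated clay, so the full stress increment lies on the virgin compression line:
S_c = C_c·H/(1+e₀)·log₁₀(σ'_f/σ'_0) = 0.3×6.3/(1+1.2)×log₁₀(111.5/62)
    = 0.85909 × 0.25488 = 0.219 m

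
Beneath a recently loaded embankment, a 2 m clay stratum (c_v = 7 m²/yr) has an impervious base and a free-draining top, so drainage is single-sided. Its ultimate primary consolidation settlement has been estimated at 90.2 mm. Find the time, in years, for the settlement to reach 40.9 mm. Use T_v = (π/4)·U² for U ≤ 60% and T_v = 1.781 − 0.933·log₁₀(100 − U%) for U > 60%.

Drainage path length: H_d = H = 2 m (single drainage).
U = S(t)/S_ult = 40.9/90.2 = 0.4534.
U ≤ 60%: T_v = (π/4)·U² = (π/4)×0.45344² = 0.16148.
t = T_v·H_d²/c_v = 0.16148×2²/7 = 0.09227 years.

t ≈ 0.0923 years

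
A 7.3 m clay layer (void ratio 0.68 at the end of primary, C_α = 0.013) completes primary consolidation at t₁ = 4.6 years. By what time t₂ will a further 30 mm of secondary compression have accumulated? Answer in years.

t₂ ≈ 15.6 years

S_s = C_α·H/(1+e_p)·log₁₀(t₂/t₁) ⇒ log₁₀(t₂/t₁) = S_s·(1+e_p)/(C_α·H).
log₁₀(t₂/t₁) = 0.03 × (1+0.68) / (0.013×7.3) = 0.5311
t₂ = t₁ × 10^0.5311 = 4.6 × 3.397 = 15.63 years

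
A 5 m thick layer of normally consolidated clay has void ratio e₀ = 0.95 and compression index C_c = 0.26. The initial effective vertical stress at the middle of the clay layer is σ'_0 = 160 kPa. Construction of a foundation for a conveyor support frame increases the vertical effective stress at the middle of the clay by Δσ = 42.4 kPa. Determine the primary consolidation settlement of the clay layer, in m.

Final effective stress: σ'_f = σ'_0 + Δσ = 160 + 42.4 = 202.4 kPa.
Normally consolidated clay, so the full stress increment lies on the virgin compression line:
S_c = C_c·H/(1+e₀)·log₁₀(σ'_f/σ'_0) = 0.26×5/(1+0.95)×log₁₀(202.4/160)
    = 0.66667 × 0.10209 = 0.06806 m

S_c ≈ 0.0681 m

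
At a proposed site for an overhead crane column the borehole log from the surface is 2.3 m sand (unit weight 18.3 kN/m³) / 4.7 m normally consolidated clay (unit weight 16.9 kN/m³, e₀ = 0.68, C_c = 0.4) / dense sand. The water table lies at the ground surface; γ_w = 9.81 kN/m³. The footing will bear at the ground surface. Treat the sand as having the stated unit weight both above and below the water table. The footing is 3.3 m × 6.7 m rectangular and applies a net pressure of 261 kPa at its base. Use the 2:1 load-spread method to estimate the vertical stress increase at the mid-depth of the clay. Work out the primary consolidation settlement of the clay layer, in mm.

S_c ≈ 495 mm

Mid-depth of clay below the ground surface: z = 2.3 + 4.7/2 = 4.65 m.
Total vertical stress at mid-clay: σ_v = 18.3×2.3 + 16.9×2.35 = 81.805 kPa.
Pore pressure: u = 9.81×(4.65 − 0) = 45.617 kPa.
Initial effective stress: σ'_0 = σ_v − u = 81.805 − 45.617 = 36.188 kPa.
Stress increase at mid-clay by the 2:1 spreading method:
Δσ = qBL/((B+z)(L+z)) = 261×3.3×6.7/((3.3+4.65)(6.7+4.65)) = 63.954 kPa
Final effective stress: σ'_f = σ'_0 + Δσ = 36.188 + 63.954 = 100.14 kPa.
Normally consolidated clay, so the full stress increment lies on the virgin compression line:
S_c = C_c·H/(1+e₀)·log₁₀(σ'_f/σ'_0) = 0.4×4.7/(1+0.68)×log₁₀(100.14/36.188)
    = 1.119 × 0.44204 = 0.4946 m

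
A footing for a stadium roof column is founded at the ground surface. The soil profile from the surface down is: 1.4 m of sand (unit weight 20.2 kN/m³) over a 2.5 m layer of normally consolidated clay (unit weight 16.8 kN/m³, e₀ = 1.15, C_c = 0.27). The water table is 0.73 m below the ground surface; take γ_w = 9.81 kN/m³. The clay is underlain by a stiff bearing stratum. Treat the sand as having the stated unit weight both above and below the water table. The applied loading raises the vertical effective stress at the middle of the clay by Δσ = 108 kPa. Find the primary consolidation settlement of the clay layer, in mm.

S_c ≈ 207 mm

Mid-depth of clay below the ground surface: z = 1.4 + 2.5/2 = 2.65 m.
Total vertical stress at mid-clay: σ_v = 20.2×1.4 + 16.8×1.25 = 49.28 kPa.
Pore pressure: u = 9.81×(2.65 − 0.73) = 18.835 kPa.
Initial effective stress: σ'_0 = σ_v − u = 49.28 − 18.835 = 30.445 kPa.
Final effective stress: σ'_f = σ'_0 + Δσ = 30.445 + 108 = 138.44 kPa.
Normally consolidated clay, so the full stress increment lies on the virgin compression line:
S_c = C_c·H/(1+e₀)·log₁₀(σ'_f/σ'_0) = 0.27×2.5/(1+1.15)×log₁₀(138.44/30.445)
    = 0.31395 × 0.65775 = 0.2065 m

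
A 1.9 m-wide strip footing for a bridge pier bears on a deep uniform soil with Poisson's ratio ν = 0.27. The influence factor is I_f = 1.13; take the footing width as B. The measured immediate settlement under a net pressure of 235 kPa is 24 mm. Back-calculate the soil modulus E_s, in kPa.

S_e = q·B·(1−ν²)/E_s · I_f  ⇒  E_s = q·B·(1−ν²)·I_f / S_e.
E_s = 235 × 1.9 × 0.9271 × 1.13 / 0.024 = 19490 kPa

E_s ≈ 19500 kPa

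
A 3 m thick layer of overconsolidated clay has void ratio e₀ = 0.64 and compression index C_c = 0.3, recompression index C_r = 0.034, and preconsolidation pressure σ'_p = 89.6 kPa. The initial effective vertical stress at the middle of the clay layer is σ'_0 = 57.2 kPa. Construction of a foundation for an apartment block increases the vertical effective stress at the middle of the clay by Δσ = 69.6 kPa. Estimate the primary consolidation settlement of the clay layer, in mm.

Final effective stress: σ'_f = 57.2 + 69.6 = 126.8 kPa.
σ'_f = 126.8 > σ'_p = 89.6 kPa, so the stress path crosses the preconsolidation pressure — recompression up to σ'_p, then virgin compression beyond:
S_c = H/(1+e₀)·[C_r·log₁₀(σ'_p/σ'_0) + C_c·log₁₀(σ'_f/σ'_p)]
    = 3/1.64 × [0.034×log₁₀(89.6/57.2) + 0.3×log₁₀(126.8/89.6)]
    = 1.8293 × [0.006627 + 0.045243] = 0.09489 m

S_c ≈ 94.9 mm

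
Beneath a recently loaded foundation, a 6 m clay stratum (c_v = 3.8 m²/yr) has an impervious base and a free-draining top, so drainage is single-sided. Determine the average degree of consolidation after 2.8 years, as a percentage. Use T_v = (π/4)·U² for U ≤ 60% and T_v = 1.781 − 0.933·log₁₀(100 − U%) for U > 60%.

U ≈ 60.9 %

Drainage path length: H_d = H = 6 m (single drainage).
T_v = c_v·t/H_d² = 3.8×2.8/6² = 0.29556.
T_v = 0.29556 corresponds to the U > 60% branch:
U = 1 − 10^((1.781 − T_v)/0.933)/100 = 0.6091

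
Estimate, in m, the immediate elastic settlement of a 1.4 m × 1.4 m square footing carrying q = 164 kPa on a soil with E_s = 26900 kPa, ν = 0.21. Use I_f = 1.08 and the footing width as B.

S_e ≈ 0.00881 m

Immediate (elastic) settlement: S_e = q·B·(1−ν²)/E_s · I_f.
S_e = 164 × 1.4 × (1 − 0.21²) / 26900 × 1.08
    = 164 × 1.4 × 0.9559 / 26900 × 1.08
    = 0.008812 m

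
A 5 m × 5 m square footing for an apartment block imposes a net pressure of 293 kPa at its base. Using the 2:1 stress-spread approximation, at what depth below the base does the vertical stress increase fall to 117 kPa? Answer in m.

2:1 spreading — at depth z the loaded area has grown by z in each plan dimension:
qB²/(B+z)² = Δσ_z ⇒ z = B(√(q/Δσ_z) − 1) = 5×(√(293/117) − 1) = 2.912 m

z ≈ 2.91 m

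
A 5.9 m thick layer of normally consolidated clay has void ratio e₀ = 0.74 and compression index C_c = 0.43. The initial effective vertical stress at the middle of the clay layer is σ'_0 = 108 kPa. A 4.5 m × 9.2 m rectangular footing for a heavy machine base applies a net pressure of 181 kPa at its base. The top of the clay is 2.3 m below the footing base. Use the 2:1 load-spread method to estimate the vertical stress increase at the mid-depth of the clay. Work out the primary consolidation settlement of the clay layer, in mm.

S_c ≈ 254 mm

Mid-depth of clay below the footing base: z = 2.3 + 5.9/2 = 5.25 m.
Stress increase at mid-clay by the 2:1 spreading method:
Δσ = qBL/((B+z)(L+z)) = 181×4.5×9.2/((4.5+5.25)(9.2+5.25)) = 53.187 kPa
Final effective stress: σ'_f = σ'_0 + Δσ = 108 + 53.187 = 161.19 kPa.
Normally consolidated clay, so the full stress increment lies on the virgin compression line:
S_c = C_c·H/(1+e₀)·log₁₀(σ'_f/σ'_0) = 0.43×5.9/(1+0.74)×log₁₀(161.19/108)
    = 1.458 × 0.17391 = 0.2536 m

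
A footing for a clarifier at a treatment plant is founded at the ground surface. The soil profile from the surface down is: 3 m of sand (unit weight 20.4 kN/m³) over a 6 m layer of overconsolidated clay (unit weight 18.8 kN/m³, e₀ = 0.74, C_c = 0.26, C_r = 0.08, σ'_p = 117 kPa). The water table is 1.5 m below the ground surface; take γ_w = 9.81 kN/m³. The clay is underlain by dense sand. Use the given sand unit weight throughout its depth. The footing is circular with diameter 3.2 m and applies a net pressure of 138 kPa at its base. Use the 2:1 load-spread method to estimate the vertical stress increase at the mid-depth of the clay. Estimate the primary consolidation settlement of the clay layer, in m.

S_c ≈ 0.0245 m

Mid-depth of clay below the ground surface: z = 3 + 6/2 = 6 m.
Total vertical stress at mid-clay: σ_v = 20.4×3 + 18.8×3 = 117.6 kPa.
Pore pressure: u = 9.81×(6 − 1.5) = 44.145 kPa.
Initial effective stress: σ'_0 = σ_v − u = 117.6 − 44.145 = 73.455 kPa.
Stress increase at mid-clay by the 2:1 spreading method:
Δσ ≈ qD²/(D+z)² = 138×3.2²/(3.2+6)² = 16.696 kPa
Final effective stress: σ'_f = 73.455 + 16.696 = 90.151 kPa.
σ'_f = 90.151 ≤ σ'_p = 117 kPa, so the clay remains overconsolidated and only the recompression index applies:
S_c = C_r·H/(1+e₀)·log₁₀(σ'_f/σ'_0) = 0.08×6/1.74×log₁₀(90.151/73.455)
    = 0.27586 × 0.088949 = 0.02454 m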